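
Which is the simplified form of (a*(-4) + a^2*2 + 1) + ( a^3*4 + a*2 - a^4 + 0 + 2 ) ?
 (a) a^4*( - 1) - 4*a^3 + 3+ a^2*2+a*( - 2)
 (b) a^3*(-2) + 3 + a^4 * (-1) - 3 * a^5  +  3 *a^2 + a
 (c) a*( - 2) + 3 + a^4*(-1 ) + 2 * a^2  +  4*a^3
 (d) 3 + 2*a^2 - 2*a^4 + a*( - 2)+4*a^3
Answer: c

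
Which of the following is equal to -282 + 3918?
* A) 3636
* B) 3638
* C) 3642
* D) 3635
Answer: A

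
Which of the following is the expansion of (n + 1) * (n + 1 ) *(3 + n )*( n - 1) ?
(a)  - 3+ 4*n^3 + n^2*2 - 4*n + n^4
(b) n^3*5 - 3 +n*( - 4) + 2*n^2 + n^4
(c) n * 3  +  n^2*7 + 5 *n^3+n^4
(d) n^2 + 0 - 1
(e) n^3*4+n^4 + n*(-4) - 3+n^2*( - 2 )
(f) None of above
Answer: a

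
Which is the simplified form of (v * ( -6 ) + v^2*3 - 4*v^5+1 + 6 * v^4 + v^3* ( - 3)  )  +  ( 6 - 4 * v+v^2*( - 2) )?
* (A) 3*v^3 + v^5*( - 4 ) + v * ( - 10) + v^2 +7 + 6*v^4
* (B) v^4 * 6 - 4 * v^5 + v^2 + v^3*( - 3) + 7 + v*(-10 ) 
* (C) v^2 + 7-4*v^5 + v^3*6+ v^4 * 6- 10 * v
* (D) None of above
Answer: B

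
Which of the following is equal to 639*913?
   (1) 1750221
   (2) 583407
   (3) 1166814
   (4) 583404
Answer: 2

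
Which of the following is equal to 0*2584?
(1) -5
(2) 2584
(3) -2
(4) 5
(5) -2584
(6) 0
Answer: 6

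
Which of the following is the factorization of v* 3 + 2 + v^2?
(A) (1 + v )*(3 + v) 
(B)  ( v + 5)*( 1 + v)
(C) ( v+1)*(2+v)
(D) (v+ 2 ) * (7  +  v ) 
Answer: C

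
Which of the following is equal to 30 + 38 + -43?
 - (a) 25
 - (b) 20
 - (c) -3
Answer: a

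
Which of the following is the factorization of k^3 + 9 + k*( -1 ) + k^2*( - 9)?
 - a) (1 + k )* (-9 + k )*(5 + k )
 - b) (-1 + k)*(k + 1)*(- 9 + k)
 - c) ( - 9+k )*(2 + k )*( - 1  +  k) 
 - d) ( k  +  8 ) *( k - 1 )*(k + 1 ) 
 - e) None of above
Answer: b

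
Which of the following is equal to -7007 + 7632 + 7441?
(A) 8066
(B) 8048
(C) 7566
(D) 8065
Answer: A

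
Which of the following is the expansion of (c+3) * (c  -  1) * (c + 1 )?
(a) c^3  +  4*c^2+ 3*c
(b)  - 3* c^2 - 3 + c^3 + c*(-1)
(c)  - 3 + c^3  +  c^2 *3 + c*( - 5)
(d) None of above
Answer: d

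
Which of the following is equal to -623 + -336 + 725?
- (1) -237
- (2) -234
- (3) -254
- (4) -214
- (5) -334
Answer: 2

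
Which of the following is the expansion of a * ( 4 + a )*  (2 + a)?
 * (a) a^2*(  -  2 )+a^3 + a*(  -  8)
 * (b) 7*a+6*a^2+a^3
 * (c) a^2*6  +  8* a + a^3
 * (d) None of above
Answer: c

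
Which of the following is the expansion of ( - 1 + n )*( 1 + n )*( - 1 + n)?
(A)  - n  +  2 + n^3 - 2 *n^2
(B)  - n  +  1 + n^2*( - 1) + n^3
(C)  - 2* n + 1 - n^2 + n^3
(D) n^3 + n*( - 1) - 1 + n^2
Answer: B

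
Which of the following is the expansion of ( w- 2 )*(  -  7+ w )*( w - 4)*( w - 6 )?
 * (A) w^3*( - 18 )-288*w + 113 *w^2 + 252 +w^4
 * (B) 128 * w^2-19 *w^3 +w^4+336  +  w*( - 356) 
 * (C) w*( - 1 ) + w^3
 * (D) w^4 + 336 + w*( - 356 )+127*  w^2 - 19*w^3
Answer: B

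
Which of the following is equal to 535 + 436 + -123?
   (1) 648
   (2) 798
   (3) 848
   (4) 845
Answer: 3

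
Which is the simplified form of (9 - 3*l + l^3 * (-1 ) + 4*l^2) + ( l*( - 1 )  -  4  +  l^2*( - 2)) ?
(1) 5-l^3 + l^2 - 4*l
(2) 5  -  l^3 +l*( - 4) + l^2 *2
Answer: 2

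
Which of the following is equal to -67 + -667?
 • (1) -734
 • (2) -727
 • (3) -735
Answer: 1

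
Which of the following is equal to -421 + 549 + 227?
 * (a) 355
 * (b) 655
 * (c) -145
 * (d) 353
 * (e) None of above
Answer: a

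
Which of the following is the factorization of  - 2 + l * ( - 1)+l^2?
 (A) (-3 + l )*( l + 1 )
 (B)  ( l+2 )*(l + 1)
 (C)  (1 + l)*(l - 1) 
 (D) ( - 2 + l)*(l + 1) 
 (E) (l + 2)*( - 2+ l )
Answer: D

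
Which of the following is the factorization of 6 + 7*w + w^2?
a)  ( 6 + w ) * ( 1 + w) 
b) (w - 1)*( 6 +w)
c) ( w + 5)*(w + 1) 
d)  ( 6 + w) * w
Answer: a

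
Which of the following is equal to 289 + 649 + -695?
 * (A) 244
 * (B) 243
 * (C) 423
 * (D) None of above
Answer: B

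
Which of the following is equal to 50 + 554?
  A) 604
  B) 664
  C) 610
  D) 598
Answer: A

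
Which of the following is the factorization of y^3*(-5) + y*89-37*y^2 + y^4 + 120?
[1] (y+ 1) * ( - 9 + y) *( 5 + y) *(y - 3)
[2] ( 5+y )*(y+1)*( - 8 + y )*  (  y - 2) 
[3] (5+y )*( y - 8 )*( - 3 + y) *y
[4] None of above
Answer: 4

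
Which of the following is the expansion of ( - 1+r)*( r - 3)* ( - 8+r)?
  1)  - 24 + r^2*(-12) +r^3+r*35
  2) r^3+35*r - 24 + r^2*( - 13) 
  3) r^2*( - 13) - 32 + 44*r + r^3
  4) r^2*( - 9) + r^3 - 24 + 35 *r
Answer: 1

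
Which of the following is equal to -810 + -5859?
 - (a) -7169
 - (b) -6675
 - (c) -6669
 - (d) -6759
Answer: c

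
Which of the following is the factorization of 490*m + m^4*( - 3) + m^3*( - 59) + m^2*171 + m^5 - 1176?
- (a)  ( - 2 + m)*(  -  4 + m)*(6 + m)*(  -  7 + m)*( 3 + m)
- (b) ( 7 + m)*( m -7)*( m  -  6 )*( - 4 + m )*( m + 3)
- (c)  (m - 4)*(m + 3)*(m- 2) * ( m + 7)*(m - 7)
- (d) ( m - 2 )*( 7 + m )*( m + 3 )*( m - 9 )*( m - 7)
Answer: c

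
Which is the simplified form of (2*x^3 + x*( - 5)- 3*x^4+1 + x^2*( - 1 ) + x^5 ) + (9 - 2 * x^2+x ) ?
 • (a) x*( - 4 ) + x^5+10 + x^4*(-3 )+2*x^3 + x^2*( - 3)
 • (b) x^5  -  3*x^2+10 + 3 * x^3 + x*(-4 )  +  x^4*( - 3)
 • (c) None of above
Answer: a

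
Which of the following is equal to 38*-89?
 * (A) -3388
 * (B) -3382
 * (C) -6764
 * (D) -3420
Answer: B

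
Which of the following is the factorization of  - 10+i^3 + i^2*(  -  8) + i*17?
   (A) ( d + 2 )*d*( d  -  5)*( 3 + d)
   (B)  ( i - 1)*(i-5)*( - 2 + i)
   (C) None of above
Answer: B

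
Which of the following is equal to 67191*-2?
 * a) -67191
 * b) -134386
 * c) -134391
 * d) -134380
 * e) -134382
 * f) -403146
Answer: e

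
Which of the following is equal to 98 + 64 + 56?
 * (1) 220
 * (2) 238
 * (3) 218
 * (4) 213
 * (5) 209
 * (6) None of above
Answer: 3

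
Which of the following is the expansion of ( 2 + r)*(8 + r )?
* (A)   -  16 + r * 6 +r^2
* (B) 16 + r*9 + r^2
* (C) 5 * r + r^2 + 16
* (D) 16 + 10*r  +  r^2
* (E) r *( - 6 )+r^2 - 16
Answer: D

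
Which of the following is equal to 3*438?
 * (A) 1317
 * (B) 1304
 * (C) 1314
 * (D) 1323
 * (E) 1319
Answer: C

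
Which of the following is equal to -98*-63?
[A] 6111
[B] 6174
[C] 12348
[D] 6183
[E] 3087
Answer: B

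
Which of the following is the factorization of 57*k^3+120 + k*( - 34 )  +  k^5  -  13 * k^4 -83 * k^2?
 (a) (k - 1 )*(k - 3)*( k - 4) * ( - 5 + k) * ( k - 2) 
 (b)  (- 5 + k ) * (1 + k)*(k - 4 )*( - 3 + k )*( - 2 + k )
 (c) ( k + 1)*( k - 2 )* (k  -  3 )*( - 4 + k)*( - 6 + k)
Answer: b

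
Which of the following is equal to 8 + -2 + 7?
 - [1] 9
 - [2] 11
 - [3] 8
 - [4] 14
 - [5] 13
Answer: 5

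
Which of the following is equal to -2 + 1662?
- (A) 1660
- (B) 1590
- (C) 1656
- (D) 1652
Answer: A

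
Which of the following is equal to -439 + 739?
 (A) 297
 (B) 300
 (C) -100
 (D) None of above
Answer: B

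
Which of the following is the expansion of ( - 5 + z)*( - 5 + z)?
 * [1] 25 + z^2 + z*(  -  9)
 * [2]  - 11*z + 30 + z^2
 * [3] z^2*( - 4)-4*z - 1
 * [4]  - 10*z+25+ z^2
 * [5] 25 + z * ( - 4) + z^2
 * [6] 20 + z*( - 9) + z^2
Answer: 4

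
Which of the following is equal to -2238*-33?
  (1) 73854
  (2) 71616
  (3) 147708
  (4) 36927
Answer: 1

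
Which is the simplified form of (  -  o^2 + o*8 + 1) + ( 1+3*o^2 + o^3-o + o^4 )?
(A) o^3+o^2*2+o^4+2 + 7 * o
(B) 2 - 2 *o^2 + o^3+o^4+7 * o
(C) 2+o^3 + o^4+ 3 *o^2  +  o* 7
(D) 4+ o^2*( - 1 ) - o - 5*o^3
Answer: A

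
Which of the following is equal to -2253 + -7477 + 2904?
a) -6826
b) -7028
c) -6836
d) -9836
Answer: a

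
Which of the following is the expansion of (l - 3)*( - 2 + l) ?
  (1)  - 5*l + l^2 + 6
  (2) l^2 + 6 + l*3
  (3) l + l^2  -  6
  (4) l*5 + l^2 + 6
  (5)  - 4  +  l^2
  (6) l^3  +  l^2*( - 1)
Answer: 1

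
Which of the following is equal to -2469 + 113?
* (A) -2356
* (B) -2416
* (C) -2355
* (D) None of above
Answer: A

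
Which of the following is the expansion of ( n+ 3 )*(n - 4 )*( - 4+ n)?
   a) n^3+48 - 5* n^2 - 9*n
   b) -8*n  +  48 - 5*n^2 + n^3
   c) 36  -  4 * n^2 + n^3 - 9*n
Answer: b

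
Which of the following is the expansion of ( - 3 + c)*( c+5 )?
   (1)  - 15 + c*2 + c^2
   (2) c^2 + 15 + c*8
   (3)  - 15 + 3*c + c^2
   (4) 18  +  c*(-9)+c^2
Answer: 1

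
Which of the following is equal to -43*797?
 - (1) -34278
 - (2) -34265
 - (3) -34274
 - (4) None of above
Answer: 4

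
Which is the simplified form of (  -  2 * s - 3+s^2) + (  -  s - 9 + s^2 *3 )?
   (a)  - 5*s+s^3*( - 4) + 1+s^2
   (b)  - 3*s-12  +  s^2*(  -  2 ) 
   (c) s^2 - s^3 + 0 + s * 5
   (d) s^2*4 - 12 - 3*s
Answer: d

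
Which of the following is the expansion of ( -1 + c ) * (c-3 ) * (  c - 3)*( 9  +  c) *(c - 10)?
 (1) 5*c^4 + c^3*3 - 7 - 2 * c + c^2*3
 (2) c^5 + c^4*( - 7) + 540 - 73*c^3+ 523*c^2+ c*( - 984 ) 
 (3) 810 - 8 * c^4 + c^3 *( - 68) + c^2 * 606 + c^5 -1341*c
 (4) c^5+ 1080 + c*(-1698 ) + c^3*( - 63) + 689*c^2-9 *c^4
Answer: 3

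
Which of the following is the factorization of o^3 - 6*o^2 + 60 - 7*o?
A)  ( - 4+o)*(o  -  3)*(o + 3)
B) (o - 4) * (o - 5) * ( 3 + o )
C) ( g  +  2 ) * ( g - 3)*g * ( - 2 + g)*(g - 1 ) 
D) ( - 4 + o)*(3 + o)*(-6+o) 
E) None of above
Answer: B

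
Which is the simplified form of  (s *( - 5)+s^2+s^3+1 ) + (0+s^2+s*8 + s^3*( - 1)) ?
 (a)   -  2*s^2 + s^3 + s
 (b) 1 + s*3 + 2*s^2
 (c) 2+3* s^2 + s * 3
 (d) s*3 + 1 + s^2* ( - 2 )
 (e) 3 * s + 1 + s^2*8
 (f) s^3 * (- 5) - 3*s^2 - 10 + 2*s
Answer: b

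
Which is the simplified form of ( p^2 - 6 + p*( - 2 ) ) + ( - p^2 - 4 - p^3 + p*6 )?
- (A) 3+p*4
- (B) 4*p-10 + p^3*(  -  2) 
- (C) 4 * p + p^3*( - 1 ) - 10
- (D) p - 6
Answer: C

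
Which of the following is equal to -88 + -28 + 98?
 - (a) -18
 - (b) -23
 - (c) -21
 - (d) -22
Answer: a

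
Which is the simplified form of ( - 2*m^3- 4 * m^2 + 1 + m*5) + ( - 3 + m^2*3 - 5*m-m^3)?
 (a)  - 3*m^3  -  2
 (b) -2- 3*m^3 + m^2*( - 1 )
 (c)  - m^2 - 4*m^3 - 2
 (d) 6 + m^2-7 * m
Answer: b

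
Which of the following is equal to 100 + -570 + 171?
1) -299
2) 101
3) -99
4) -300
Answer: 1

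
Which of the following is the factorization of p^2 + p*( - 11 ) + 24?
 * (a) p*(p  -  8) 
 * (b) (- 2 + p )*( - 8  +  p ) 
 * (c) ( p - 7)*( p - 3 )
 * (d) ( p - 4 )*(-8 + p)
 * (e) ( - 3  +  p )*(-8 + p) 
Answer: e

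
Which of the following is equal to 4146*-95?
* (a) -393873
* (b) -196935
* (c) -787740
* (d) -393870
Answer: d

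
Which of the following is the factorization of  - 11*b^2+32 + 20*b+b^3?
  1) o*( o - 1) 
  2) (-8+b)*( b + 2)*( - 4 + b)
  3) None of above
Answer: 3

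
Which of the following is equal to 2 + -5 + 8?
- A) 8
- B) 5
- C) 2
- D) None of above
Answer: B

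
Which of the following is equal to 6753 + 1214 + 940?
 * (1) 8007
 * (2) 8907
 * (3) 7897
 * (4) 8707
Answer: 2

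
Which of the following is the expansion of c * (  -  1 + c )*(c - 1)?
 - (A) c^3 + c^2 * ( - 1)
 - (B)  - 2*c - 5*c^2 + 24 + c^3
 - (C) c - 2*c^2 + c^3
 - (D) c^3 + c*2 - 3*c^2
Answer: C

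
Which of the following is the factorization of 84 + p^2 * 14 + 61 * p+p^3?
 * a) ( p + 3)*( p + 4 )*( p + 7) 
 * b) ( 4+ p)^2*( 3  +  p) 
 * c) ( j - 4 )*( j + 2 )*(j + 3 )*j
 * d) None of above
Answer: a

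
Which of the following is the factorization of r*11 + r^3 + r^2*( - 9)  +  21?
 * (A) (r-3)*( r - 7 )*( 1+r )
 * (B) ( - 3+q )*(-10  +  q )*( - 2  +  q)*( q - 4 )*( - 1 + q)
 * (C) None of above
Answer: A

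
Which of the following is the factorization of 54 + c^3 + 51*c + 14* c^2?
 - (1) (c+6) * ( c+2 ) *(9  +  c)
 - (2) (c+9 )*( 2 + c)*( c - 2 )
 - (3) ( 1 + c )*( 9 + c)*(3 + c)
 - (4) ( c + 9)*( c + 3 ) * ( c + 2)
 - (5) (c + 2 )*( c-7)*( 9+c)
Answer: 4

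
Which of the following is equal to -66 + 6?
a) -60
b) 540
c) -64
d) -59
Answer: a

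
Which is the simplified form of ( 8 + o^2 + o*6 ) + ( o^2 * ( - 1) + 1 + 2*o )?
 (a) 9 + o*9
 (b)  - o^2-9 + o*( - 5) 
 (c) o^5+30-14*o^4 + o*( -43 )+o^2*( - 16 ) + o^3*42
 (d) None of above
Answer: d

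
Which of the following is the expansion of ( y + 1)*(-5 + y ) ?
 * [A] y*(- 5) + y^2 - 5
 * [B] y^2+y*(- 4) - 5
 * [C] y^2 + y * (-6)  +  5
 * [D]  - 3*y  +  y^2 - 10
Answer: B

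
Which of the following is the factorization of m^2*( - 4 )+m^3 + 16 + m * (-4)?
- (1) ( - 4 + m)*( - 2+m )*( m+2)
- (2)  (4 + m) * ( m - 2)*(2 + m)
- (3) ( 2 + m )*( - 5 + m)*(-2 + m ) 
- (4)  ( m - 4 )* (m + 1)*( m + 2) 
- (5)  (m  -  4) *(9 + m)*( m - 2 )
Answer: 1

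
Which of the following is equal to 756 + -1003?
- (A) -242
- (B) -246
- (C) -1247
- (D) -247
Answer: D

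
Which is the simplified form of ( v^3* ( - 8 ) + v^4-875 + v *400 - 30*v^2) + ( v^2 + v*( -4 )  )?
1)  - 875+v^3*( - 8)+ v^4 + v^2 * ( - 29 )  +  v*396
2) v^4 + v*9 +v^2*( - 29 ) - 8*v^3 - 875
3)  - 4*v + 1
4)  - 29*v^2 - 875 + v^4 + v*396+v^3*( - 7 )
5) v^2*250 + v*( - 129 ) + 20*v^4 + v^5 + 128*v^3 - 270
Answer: 1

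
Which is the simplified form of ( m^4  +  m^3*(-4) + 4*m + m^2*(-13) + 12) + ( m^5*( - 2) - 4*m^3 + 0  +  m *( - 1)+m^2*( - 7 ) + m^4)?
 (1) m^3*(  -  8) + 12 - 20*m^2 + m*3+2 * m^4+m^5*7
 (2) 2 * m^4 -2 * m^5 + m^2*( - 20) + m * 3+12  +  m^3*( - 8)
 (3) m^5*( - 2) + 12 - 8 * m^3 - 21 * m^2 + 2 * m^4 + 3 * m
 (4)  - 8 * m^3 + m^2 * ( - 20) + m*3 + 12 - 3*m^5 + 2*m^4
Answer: 2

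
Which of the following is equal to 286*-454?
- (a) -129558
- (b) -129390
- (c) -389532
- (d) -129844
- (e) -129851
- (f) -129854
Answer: d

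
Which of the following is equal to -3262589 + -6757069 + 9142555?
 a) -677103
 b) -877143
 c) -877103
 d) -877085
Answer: c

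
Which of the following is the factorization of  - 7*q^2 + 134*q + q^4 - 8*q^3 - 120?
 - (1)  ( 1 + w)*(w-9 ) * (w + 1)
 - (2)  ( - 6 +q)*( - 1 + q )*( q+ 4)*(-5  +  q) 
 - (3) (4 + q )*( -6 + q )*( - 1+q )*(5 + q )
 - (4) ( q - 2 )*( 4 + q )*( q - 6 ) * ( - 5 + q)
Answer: 2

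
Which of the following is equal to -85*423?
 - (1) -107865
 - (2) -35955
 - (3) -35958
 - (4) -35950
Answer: 2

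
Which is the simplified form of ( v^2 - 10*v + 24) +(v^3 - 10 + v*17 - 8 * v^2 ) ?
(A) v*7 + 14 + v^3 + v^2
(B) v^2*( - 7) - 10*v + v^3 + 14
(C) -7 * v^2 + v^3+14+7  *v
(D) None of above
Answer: C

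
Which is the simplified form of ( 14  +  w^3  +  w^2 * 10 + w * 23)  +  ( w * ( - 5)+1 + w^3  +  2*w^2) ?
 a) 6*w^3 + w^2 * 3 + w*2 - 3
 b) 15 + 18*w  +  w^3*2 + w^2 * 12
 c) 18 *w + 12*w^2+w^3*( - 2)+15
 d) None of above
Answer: b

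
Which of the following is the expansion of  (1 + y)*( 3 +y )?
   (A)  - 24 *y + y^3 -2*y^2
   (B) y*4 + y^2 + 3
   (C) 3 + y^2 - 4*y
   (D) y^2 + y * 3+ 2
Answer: B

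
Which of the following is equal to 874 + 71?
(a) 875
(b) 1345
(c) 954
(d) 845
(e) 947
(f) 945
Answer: f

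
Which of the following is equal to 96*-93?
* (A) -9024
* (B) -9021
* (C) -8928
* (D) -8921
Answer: C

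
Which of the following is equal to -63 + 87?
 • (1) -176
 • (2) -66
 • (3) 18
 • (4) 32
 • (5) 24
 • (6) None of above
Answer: 5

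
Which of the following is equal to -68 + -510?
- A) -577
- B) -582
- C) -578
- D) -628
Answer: C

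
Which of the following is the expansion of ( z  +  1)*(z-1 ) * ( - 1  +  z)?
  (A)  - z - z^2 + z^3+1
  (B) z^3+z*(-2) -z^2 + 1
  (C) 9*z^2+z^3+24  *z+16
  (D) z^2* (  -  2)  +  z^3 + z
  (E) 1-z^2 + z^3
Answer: A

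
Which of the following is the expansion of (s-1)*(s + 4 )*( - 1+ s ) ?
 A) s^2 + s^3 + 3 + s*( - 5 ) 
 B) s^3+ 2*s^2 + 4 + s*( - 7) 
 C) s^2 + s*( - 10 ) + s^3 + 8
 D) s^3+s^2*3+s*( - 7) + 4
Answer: B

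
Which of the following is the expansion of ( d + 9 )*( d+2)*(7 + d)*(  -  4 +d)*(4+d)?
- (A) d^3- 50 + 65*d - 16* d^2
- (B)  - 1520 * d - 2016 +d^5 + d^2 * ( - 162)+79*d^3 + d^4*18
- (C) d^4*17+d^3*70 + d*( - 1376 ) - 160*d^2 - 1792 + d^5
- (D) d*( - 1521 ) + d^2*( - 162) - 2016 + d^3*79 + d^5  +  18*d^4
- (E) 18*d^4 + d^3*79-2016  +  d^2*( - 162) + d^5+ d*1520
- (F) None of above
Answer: B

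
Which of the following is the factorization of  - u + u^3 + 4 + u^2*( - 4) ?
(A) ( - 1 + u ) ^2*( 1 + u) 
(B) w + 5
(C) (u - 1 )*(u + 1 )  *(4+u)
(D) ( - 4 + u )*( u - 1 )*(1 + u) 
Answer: D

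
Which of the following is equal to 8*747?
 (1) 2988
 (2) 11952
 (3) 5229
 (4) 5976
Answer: 4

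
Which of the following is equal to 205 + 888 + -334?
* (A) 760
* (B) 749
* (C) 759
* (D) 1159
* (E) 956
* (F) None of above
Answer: C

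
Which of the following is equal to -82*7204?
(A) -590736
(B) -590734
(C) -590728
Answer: C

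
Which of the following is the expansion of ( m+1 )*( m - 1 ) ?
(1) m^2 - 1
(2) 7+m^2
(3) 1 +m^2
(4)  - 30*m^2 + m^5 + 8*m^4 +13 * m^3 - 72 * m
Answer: 1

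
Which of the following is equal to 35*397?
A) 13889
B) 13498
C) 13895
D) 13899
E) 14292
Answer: C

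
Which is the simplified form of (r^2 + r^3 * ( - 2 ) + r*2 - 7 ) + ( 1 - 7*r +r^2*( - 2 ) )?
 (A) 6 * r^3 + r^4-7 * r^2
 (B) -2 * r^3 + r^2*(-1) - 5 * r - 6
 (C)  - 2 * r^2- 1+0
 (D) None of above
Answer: B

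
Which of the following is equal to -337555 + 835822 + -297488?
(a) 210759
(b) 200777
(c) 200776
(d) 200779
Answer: d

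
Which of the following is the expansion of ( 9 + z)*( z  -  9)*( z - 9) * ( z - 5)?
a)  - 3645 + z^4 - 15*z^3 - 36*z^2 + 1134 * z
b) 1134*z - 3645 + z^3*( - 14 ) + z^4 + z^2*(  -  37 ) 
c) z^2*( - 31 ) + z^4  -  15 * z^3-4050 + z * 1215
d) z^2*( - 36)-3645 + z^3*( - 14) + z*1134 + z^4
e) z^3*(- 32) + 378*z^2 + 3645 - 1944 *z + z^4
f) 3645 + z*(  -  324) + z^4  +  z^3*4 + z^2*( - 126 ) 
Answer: d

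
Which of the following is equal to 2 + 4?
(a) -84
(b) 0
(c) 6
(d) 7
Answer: c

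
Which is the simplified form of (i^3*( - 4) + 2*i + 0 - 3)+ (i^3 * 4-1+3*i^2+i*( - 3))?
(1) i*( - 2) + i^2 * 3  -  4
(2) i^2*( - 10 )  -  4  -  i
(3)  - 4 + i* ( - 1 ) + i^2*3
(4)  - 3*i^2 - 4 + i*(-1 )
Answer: 3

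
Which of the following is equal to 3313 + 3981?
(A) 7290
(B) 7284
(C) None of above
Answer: C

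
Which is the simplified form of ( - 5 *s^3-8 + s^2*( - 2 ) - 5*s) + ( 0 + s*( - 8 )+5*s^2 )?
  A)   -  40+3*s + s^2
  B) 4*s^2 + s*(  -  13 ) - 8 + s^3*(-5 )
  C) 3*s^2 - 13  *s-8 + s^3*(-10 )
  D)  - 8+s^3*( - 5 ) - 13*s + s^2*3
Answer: D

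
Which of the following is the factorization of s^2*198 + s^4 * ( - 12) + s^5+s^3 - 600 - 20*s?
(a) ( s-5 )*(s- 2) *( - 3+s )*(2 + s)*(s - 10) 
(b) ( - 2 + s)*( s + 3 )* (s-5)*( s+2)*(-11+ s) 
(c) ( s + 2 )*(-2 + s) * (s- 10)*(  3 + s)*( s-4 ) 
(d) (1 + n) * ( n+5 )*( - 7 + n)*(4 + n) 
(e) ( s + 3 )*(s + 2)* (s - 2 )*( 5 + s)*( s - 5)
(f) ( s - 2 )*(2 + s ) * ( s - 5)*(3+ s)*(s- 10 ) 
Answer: f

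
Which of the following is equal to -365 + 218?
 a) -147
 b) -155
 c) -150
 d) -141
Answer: a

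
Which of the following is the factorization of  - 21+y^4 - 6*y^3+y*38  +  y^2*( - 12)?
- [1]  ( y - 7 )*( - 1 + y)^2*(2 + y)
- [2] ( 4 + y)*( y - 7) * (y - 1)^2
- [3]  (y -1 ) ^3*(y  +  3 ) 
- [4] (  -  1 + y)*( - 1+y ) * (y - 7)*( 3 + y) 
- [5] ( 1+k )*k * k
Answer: 4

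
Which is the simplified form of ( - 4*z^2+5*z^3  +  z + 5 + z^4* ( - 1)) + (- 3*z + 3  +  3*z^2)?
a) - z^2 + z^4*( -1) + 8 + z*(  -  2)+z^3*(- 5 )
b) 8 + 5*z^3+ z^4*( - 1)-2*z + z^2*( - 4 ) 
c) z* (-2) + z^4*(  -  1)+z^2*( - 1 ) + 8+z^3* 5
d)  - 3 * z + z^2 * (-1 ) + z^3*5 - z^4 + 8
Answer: c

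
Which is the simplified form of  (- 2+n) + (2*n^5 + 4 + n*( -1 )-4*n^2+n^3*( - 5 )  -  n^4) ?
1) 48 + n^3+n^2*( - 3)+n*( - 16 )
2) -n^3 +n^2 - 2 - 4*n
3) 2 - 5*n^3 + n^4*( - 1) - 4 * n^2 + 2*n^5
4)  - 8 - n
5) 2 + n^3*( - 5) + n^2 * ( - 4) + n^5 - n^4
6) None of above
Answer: 3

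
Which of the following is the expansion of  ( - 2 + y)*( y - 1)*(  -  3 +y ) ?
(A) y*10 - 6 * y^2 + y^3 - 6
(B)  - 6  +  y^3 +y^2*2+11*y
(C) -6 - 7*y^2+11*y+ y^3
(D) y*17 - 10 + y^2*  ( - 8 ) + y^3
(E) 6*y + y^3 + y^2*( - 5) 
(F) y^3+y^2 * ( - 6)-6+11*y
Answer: F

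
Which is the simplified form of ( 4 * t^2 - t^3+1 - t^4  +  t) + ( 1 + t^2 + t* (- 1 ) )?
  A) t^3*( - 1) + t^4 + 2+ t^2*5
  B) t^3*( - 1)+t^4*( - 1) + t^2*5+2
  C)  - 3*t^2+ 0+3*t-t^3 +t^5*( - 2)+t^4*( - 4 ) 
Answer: B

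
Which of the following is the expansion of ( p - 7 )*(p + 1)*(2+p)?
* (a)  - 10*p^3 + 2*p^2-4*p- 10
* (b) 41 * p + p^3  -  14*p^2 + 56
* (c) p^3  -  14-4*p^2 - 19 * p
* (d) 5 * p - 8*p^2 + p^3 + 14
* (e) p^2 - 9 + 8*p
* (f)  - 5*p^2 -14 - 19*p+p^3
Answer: c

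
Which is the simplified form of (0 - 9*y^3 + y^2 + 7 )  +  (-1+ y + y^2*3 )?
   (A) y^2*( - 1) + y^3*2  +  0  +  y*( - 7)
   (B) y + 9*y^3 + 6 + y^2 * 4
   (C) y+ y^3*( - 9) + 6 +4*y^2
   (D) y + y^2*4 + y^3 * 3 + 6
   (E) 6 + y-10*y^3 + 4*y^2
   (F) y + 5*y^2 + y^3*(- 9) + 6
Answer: C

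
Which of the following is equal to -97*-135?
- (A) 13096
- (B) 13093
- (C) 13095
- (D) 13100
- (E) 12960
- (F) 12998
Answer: C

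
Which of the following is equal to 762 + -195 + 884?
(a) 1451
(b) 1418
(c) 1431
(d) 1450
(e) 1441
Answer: a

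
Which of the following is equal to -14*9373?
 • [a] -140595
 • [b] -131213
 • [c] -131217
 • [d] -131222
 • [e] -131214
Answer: d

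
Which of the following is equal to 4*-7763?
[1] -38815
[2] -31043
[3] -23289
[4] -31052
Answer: 4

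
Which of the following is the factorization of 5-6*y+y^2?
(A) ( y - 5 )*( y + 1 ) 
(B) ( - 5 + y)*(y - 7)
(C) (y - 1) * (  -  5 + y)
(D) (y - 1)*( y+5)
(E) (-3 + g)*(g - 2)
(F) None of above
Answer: C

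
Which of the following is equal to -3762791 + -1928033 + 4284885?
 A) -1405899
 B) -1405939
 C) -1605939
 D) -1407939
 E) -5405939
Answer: B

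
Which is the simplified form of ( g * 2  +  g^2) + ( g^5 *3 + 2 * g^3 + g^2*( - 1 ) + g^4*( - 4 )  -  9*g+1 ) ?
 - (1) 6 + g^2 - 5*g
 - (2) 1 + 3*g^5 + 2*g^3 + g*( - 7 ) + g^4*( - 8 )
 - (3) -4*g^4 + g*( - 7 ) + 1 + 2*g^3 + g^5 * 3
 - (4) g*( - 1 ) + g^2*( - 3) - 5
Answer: 3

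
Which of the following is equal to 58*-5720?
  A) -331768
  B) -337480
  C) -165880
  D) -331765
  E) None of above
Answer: E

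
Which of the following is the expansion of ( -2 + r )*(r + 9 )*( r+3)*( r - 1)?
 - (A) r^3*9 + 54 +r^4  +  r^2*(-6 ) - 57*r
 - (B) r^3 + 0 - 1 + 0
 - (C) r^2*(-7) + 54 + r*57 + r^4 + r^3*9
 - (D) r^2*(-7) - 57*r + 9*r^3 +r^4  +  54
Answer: D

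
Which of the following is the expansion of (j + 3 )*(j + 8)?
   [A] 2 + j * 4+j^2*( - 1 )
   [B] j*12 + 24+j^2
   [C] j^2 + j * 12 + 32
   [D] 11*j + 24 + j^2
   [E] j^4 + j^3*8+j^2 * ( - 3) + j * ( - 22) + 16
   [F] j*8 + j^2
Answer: D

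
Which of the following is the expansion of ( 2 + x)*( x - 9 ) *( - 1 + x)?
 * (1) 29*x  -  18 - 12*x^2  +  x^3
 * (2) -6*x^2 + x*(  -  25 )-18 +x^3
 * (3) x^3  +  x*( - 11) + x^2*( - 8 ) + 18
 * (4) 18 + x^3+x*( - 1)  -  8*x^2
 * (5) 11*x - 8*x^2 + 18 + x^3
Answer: 3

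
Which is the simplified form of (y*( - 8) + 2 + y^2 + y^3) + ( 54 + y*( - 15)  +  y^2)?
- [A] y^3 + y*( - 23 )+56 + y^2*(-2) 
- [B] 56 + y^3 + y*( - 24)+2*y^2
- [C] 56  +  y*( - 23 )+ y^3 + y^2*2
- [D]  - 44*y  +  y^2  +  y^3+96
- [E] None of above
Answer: C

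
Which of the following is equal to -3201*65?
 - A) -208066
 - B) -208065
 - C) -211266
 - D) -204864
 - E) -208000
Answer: B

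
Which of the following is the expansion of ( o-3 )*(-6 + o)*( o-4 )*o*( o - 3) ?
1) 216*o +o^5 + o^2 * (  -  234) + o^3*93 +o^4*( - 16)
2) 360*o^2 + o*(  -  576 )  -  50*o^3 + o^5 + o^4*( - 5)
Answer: 1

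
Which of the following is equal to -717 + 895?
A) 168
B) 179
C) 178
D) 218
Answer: C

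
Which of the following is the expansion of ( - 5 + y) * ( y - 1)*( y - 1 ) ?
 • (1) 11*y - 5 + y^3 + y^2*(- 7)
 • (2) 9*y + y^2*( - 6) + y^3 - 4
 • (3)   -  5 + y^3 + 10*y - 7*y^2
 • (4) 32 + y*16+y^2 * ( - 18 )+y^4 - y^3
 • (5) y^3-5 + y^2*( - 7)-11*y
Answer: 1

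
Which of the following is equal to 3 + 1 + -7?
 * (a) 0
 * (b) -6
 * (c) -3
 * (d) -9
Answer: c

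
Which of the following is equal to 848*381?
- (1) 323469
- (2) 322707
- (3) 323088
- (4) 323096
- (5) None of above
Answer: 3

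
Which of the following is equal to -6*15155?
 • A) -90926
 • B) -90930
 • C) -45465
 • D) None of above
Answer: B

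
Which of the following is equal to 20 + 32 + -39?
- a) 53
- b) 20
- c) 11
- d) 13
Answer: d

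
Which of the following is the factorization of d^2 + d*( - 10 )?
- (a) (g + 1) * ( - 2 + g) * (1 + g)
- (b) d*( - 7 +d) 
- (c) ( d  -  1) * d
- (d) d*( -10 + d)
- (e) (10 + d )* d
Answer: d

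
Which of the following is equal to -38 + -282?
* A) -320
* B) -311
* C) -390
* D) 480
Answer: A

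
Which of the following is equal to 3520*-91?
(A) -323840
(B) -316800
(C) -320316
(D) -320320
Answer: D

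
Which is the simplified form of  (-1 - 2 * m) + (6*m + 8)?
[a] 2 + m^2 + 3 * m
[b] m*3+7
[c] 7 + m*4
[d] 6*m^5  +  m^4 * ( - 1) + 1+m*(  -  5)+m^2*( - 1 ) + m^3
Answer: c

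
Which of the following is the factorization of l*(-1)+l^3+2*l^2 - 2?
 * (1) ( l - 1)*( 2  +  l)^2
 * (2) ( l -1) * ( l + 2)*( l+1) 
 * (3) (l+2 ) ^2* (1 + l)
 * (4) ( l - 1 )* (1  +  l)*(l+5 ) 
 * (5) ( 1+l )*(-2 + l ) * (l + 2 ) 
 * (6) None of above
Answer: 2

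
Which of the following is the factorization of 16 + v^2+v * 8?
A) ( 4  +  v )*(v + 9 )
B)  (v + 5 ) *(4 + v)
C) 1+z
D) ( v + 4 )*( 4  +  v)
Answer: D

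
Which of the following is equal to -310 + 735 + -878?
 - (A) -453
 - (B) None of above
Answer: A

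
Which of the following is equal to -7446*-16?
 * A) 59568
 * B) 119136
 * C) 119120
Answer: B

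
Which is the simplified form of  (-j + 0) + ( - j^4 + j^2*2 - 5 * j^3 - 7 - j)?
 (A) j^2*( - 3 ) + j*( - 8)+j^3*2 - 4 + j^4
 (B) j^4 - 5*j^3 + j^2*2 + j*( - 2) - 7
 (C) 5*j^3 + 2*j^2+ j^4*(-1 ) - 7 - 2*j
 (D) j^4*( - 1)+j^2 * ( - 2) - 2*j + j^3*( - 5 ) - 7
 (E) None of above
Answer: E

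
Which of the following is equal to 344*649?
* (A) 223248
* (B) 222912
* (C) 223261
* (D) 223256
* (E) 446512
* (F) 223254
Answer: D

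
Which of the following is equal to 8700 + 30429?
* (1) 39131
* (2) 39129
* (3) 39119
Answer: 2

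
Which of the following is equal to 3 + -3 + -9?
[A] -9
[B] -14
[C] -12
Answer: A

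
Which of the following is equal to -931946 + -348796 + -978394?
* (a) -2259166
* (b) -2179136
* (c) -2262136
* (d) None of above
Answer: d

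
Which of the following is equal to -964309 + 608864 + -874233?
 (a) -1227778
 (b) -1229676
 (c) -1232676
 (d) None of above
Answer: d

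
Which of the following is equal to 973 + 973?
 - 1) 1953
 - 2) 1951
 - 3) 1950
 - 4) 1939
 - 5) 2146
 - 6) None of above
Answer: 6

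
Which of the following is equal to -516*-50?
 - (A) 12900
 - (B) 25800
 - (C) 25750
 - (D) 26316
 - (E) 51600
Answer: B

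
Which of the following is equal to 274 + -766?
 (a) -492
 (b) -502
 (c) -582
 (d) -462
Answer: a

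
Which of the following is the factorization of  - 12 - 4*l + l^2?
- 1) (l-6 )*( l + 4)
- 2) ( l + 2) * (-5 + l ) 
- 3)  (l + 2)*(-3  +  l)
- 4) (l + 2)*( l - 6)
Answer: 4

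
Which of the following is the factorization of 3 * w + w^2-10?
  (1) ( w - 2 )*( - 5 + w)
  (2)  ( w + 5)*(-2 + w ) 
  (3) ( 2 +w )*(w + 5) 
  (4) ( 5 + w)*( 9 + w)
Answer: 2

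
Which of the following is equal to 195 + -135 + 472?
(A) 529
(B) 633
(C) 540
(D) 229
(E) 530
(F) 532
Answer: F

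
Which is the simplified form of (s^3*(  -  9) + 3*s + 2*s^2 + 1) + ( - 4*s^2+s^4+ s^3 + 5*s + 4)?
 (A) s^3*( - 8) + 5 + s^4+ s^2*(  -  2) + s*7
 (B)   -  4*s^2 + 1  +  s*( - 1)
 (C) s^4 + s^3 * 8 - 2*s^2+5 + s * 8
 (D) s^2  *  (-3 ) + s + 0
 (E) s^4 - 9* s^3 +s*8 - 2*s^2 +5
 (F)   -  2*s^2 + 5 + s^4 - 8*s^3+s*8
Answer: F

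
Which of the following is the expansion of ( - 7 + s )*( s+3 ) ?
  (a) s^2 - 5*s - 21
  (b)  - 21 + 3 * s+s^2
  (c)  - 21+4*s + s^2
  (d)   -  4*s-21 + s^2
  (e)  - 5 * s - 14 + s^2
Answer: d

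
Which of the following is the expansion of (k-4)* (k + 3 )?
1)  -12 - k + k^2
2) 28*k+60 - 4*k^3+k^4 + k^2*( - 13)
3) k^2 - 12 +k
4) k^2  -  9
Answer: 1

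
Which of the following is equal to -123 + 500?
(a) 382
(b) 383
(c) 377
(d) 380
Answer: c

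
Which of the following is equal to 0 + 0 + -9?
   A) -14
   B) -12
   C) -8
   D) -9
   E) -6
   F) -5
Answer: D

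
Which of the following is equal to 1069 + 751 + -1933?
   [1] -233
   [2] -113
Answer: 2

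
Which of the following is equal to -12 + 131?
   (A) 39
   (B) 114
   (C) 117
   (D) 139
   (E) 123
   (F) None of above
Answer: F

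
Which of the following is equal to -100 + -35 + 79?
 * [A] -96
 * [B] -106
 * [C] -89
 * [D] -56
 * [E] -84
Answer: D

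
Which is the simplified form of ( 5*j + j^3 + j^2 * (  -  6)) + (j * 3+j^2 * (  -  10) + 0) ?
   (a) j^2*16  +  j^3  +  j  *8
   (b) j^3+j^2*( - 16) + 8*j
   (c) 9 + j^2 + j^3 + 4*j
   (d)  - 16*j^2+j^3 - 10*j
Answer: b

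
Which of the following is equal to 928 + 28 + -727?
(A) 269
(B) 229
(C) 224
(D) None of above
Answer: B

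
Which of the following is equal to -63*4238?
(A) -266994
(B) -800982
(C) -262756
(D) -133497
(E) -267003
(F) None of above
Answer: A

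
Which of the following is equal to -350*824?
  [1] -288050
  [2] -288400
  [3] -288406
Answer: 2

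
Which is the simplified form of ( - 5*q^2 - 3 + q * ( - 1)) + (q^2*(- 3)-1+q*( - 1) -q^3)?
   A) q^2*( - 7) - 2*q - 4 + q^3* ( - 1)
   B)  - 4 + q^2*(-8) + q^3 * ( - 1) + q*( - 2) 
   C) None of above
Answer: B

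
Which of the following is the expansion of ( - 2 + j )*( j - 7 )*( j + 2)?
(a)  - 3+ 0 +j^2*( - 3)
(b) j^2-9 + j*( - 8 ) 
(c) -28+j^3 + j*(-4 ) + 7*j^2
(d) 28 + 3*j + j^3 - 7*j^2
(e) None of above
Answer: e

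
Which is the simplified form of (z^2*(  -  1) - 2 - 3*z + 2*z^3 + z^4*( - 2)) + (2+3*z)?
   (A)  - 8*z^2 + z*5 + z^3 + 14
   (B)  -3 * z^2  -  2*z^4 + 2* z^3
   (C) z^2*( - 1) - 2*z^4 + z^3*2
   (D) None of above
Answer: C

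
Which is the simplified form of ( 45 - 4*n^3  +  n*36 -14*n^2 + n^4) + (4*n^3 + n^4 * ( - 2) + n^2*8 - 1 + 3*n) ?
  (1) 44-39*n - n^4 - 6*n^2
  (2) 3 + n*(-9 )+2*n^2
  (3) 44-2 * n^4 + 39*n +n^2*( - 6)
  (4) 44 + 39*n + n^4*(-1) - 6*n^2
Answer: 4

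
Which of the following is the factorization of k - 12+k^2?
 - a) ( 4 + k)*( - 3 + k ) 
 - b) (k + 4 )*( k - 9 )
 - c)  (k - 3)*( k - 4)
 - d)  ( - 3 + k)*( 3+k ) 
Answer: a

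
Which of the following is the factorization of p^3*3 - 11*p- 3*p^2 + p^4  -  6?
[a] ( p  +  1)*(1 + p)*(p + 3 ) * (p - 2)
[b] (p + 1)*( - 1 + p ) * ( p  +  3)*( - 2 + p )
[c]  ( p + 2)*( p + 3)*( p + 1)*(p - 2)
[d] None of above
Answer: a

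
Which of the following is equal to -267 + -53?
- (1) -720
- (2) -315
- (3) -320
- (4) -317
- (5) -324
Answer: 3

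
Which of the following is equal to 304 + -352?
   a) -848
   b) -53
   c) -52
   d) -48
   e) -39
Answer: d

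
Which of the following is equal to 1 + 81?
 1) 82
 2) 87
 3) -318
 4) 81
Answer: 1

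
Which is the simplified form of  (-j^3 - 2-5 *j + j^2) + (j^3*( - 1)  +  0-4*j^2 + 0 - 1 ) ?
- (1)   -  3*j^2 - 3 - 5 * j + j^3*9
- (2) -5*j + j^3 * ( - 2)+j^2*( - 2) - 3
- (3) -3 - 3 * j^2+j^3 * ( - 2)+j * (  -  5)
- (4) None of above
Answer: 3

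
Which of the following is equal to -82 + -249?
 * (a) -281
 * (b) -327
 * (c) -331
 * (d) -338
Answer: c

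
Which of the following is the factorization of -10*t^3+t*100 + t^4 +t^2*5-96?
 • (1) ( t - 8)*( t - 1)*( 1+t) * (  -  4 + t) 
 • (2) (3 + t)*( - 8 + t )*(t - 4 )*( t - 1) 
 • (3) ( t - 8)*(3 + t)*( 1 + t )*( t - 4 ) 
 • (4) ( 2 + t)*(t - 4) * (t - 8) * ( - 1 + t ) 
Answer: 2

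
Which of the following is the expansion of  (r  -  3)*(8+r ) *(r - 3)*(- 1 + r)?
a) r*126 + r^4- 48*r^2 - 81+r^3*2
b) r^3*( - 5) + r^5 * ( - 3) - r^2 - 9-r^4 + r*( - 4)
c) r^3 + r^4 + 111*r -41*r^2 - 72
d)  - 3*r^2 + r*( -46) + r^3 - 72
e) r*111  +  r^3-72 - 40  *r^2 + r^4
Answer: c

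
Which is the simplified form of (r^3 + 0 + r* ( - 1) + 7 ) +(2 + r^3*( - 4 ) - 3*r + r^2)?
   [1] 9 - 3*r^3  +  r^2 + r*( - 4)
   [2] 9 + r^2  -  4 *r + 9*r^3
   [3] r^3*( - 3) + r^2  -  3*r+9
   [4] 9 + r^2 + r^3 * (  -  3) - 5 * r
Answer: 1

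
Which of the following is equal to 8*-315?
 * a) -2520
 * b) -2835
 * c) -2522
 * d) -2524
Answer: a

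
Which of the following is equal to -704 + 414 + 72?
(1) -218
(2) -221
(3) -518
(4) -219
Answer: 1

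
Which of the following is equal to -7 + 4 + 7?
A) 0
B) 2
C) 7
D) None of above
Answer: D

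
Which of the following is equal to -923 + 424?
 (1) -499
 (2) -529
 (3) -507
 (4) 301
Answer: 1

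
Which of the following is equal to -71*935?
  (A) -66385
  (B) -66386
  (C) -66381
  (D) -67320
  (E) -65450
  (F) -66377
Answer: A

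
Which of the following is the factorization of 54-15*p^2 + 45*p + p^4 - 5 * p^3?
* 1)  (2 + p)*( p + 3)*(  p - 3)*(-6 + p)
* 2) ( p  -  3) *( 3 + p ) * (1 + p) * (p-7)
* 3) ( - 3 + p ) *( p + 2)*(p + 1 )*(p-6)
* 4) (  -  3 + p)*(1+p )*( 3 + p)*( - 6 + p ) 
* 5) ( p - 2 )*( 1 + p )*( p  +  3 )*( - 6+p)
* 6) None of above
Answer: 4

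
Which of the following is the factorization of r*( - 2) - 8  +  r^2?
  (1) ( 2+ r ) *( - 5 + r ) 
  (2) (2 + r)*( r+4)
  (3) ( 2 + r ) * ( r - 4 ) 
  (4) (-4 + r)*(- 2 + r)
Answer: 3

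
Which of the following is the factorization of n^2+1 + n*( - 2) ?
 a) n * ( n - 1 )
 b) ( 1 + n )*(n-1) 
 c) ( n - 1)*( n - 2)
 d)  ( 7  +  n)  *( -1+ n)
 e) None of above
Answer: e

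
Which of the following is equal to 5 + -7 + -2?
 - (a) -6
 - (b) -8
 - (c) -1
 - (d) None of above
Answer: d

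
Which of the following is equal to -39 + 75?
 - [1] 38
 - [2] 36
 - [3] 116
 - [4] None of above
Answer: 2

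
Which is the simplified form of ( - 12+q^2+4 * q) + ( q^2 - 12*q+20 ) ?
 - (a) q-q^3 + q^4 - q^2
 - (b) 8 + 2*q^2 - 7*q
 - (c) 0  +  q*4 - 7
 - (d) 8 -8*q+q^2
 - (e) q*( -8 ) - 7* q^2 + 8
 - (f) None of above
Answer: f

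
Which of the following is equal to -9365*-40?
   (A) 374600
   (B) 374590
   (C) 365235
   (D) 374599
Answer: A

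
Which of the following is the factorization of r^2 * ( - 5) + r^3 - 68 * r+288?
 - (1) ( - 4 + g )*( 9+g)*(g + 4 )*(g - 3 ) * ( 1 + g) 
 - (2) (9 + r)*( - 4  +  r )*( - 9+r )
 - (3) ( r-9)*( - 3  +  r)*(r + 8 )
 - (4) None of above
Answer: 4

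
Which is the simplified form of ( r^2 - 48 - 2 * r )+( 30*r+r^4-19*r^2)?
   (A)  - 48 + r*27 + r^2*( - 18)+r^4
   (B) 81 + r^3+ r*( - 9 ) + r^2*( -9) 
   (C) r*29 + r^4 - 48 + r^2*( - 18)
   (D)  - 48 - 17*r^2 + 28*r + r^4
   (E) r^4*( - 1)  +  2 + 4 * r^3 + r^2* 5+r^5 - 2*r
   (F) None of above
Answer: F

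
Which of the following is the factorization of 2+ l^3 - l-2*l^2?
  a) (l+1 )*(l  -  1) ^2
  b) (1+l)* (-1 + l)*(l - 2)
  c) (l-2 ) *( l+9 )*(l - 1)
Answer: b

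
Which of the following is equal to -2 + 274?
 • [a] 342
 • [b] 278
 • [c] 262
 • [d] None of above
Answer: d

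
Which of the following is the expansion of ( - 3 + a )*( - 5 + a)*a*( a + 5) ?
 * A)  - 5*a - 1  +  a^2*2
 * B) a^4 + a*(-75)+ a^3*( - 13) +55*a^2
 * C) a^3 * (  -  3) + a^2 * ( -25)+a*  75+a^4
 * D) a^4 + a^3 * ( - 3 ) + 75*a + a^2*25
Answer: C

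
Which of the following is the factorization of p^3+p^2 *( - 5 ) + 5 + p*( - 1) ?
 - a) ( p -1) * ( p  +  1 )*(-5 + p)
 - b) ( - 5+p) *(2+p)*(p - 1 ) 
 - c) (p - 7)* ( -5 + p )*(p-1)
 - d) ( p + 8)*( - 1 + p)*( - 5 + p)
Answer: a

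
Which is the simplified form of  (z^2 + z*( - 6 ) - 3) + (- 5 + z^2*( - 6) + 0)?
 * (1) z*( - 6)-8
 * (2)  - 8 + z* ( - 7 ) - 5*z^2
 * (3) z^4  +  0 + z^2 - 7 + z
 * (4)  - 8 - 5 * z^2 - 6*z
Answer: 4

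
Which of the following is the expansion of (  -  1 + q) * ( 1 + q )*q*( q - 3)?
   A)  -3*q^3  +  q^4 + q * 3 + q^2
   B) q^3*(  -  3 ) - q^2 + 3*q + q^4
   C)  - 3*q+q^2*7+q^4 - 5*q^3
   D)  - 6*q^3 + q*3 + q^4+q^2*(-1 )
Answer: B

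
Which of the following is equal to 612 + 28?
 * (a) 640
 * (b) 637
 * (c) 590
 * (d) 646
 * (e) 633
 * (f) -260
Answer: a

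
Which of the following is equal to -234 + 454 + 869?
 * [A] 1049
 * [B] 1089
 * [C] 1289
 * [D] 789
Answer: B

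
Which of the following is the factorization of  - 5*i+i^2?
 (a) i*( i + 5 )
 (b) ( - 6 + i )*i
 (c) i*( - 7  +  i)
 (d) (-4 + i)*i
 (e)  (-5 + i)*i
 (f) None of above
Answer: e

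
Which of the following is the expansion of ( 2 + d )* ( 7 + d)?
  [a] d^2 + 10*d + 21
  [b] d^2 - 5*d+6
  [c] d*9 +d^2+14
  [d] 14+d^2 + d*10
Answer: c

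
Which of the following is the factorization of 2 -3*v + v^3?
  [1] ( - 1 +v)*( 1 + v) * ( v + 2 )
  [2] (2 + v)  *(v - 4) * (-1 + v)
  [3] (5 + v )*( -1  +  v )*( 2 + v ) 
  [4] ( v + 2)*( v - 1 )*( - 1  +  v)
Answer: 4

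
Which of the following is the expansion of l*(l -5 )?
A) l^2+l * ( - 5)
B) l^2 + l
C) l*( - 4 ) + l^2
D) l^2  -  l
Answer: A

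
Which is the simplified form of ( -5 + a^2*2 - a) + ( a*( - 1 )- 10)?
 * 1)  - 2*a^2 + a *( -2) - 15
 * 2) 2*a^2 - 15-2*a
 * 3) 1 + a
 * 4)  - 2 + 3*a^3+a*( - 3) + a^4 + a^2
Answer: 2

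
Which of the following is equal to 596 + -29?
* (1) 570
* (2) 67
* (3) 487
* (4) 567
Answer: 4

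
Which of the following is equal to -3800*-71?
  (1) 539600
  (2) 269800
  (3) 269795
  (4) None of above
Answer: 2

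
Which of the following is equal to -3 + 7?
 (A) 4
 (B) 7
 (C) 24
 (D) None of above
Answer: A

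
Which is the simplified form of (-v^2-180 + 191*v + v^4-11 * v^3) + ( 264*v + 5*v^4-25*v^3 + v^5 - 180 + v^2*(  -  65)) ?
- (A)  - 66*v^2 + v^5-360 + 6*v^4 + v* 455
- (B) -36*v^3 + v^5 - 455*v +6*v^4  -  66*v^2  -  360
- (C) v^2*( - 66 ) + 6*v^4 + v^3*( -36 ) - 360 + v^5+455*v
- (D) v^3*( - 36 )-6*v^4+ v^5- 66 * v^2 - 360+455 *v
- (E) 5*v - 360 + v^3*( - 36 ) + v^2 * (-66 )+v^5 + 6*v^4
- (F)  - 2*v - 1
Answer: C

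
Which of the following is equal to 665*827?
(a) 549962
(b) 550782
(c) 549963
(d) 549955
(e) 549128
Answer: d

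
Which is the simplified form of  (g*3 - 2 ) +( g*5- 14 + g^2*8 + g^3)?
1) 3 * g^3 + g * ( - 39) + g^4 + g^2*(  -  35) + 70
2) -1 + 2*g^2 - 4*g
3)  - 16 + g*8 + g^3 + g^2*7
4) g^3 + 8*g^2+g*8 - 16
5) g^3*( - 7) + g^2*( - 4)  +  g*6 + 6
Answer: 4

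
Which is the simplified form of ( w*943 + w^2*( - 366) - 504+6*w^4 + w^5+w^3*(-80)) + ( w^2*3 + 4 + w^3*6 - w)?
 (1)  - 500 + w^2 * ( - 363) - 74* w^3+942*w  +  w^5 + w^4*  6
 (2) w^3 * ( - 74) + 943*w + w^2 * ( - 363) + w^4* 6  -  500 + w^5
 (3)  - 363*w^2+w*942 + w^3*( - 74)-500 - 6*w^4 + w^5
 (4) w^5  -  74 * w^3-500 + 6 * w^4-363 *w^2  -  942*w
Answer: 1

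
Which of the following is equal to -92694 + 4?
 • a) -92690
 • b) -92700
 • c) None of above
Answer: a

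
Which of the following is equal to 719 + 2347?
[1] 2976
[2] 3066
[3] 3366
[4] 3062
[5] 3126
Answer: 2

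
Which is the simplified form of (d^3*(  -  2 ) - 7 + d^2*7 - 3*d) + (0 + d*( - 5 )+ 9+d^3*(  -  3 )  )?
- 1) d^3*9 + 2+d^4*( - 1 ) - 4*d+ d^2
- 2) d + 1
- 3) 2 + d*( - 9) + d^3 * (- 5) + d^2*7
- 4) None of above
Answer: 4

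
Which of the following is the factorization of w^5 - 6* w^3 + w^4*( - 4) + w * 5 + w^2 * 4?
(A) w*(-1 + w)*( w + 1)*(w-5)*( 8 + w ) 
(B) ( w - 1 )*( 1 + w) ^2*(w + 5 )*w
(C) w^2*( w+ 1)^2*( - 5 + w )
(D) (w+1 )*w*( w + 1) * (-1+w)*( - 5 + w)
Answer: D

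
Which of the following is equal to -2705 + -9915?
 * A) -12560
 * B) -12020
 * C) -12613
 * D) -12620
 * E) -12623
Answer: D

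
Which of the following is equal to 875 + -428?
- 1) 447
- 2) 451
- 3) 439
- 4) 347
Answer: 1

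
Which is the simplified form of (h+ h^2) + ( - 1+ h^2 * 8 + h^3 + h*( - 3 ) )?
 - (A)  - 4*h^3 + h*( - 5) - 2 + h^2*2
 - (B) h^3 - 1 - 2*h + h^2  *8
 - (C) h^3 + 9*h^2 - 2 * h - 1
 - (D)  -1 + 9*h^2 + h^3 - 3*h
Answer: C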